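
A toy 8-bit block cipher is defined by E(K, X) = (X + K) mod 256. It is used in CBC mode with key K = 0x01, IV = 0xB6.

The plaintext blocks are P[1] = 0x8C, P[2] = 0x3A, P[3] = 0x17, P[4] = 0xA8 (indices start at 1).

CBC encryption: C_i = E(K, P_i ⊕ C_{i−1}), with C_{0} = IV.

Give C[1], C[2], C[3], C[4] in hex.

C[1] = 0x3B, C[2] = 0x02, C[3] = 0x16, C[4] = 0xBF

C[1]: P[1] ⊕ 0xB6 = 0x3A; E(K, 0x3A) = 0x3B.
C[2]: P[2] ⊕ 0x3B = 0x01; E(K, 0x01) = 0x02.
C[3]: P[3] ⊕ 0x02 = 0x15; E(K, 0x15) = 0x16.
C[4]: P[4] ⊕ 0x16 = 0xBE; E(K, 0xBE) = 0xBF.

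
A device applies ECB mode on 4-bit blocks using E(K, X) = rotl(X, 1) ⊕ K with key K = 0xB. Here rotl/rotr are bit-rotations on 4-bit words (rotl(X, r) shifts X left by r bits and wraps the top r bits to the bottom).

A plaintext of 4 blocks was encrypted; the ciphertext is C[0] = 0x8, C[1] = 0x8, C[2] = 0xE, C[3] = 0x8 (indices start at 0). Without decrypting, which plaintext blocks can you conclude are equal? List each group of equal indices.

P[0] = P[1] = P[3]

ECB encrypts each block independently with the same key, so equal ciphertext blocks imply equal plaintext blocks.
C[0] = C[1] = C[3] = 0x8, so P[0] = P[1] = P[3].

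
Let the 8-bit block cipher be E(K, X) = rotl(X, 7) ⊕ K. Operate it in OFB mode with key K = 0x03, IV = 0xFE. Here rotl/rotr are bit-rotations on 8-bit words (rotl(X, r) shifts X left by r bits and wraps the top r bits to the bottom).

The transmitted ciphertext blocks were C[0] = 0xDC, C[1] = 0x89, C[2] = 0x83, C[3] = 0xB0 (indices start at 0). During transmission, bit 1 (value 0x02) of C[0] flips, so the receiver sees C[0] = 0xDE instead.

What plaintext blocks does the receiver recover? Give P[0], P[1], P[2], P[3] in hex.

P[0] = 0xA2, P[1] = 0xB4, P[2] = 0x1E, P[3] = 0x7D

OFB decryption: S_i = E(K, S_{i−1}) with S_{−1} = IV; P_i = C_i ⊕ S_i.
Only C[0] changed, to 0xDE. In OFB, a change in C_i flips the same bit in P_i only; the keystream is unaffected. Decrypting the received ciphertext:
P[0]: S = E(K, 0xFE) = 0x7C; 0xDE ⊕ 0x7C = 0xA2.
P[1]: S = E(K, 0x7C) = 0x3D; 0x89 ⊕ 0x3D = 0xB4.
P[2]: S = E(K, 0x3D) = 0x9D; 0x83 ⊕ 0x9D = 0x1E.
P[3]: S = E(K, 0x9D) = 0xCD; 0xB0 ⊕ 0xCD = 0x7D.
Blocks that differ from the original plaintext: P[0].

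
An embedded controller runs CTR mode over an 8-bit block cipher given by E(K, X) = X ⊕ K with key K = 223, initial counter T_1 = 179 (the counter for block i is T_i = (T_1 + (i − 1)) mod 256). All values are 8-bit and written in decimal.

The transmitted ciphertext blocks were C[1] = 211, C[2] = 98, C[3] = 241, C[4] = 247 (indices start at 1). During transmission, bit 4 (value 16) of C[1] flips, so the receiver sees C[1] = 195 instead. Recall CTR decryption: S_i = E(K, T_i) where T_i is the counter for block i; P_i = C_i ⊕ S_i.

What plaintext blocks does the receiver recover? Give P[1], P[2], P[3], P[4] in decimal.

P[1] = 175, P[2] = 9, P[3] = 155, P[4] = 158

Only C[1] changed, to 195. In CTR, a change in C_i flips the same bit in P_i only; the keystream is unaffected. Decrypting the received ciphertext:
P[1]: T = 179, S = E(K, T) = 108; 195 ⊕ 108 = 175.
P[2]: T = 180, S = E(K, T) = 107; 98 ⊕ 107 = 9.
P[3]: T = 181, S = E(K, T) = 106; 241 ⊕ 106 = 155.
P[4]: T = 182, S = E(K, T) = 105; 247 ⊕ 105 = 158.
Blocks that differ from the original plaintext: P[1].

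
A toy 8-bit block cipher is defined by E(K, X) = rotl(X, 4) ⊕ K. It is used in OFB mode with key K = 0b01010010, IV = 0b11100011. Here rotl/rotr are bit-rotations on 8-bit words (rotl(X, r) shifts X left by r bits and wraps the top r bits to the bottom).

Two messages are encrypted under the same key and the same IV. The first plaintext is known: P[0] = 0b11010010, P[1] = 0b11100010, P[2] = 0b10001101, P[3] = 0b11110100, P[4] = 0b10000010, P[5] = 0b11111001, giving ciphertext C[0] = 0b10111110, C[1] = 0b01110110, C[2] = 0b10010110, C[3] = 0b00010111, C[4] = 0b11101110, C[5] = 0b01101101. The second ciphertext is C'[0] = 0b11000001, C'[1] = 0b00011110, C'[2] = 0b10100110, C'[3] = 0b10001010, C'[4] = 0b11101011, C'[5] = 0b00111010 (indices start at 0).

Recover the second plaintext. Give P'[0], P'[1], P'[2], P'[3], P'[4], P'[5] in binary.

In OFB with a reused IV, both messages share the same keystream S_i, so C_i ⊕ C'_i = P_i ⊕ P'_i and thus P'_i = P_i ⊕ C_i ⊕ C'_i.
P'[0]: 0b11010010 ⊕ 0b10111110 ⊕ 0b11000001 = 0b10101101.
P'[1]: 0b11100010 ⊕ 0b01110110 ⊕ 0b00011110 = 0b10001010.
P'[2]: 0b10001101 ⊕ 0b10010110 ⊕ 0b10100110 = 0b10111101.
P'[3]: 0b11110100 ⊕ 0b00010111 ⊕ 0b10001010 = 0b01101001.
P'[4]: 0b10000010 ⊕ 0b11101110 ⊕ 0b11101011 = 0b10000111.
P'[5]: 0b11111001 ⊕ 0b01101101 ⊕ 0b00111010 = 0b10101110.

P'[0] = 0b10101101, P'[1] = 0b10001010, P'[2] = 0b10111101, P'[3] = 0b01101001, P'[4] = 0b10000111, P'[5] = 0b10101110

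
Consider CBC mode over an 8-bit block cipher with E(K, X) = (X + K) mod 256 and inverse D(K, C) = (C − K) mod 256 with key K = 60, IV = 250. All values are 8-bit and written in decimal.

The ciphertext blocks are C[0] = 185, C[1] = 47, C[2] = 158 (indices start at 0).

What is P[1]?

CBC decryption: P_i = D(K, C_i) ⊕ C_{i−1}, with C_{−1} = IV.
P[1]: D(K, 47) = 243; 243 ⊕ 185 = 74.

P[1] = 74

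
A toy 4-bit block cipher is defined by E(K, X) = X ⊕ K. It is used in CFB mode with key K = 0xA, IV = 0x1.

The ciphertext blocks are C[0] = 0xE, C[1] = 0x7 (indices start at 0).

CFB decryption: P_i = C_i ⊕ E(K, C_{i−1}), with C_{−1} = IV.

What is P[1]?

P[1] = 0x3

P[1]: E(K, 0xE) = 0x4; 0x7 ⊕ 0x4 = 0x3.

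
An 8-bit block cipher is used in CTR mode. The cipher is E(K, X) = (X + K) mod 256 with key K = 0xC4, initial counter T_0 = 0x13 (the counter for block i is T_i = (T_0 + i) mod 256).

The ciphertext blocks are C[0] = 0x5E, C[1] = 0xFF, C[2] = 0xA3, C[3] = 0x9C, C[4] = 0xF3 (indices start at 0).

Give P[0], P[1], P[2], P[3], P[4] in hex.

P[0] = 0x89, P[1] = 0x27, P[2] = 0x7A, P[3] = 0x46, P[4] = 0x28

CTR decryption: S_i = E(K, T_i) where T_i is the counter for block i; P_i = C_i ⊕ S_i.
P[0]: T = 0x13, S = E(K, T) = 0xD7; 0x5E ⊕ 0xD7 = 0x89.
P[1]: T = 0x14, S = E(K, T) = 0xD8; 0xFF ⊕ 0xD8 = 0x27.
P[2]: T = 0x15, S = E(K, T) = 0xD9; 0xA3 ⊕ 0xD9 = 0x7A.
P[3]: T = 0x16, S = E(K, T) = 0xDA; 0x9C ⊕ 0xDA = 0x46.
P[4]: T = 0x17, S = E(K, T) = 0xDB; 0xF3 ⊕ 0xDB = 0x28.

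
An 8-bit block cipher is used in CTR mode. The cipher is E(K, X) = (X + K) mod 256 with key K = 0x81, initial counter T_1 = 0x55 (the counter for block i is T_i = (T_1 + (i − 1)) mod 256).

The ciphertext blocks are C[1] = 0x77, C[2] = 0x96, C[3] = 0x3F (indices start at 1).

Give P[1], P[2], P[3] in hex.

CTR decryption: S_i = E(K, T_i) where T_i is the counter for block i; P_i = C_i ⊕ S_i.
P[1]: T = 0x55, S = E(K, T) = 0xD6; 0x77 ⊕ 0xD6 = 0xA1.
P[2]: T = 0x56, S = E(K, T) = 0xD7; 0x96 ⊕ 0xD7 = 0x41.
P[3]: T = 0x57, S = E(K, T) = 0xD8; 0x3F ⊕ 0xD8 = 0xE7.

P[1] = 0xA1, P[2] = 0x41, P[3] = 0xE7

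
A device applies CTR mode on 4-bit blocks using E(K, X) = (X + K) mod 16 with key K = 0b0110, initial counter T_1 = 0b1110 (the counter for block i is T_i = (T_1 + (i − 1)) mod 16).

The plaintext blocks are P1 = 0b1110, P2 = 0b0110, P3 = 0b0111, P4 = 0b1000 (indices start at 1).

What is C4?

C4 = 0b1111

CTR encryption: S_i = E(K, T_i) where T_i is the counter for block i; C_i = P_i ⊕ S_i.
C1: T = 0b1110, S = E(K, T) = 0b0100; 0b1110 ⊕ 0b0100 = 0b1010.
C2: T = 0b1111, S = E(K, T) = 0b0101; 0b0110 ⊕ 0b0101 = 0b0011.
C3: T = 0b0000, S = E(K, T) = 0b0110; 0b0111 ⊕ 0b0110 = 0b0001.
C4: T = 0b0001, S = E(K, T) = 0b0111; 0b1000 ⊕ 0b0111 = 0b1111.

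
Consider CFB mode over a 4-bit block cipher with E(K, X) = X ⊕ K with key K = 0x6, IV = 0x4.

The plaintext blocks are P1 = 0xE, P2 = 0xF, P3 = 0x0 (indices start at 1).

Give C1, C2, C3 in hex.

C1 = 0xC, C2 = 0x5, C3 = 0x3

CFB encryption: C_i = P_i ⊕ E(K, C_{i−1}), with C_{0} = IV.
C1: E(K, 0x4) = 0x2; 0xE ⊕ 0x2 = 0xC.
C2: E(K, 0xC) = 0xA; 0xF ⊕ 0xA = 0x5.
C3: E(K, 0x5) = 0x3; 0x0 ⊕ 0x3 = 0x3.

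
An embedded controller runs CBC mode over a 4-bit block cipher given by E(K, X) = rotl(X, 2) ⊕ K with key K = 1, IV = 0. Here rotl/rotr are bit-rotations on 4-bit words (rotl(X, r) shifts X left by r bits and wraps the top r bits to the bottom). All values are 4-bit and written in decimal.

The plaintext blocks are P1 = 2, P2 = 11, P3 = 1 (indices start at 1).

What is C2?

C2 = 9

CBC encryption: C_i = E(K, P_i ⊕ C_{i−1}), with C_{0} = IV.
C1: P1 ⊕ 0 = 2; E(K, 2) = 9.
C2: P2 ⊕ 9 = 2; E(K, 2) = 9.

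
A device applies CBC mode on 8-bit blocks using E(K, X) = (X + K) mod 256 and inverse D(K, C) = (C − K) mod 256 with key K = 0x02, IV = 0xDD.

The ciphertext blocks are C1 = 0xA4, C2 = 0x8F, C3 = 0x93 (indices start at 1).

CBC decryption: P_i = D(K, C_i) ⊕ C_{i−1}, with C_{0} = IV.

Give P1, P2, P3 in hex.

P1: D(K, 0xA4) = 0xA2; 0xA2 ⊕ 0xDD = 0x7F.
P2: D(K, 0x8F) = 0x8D; 0x8D ⊕ 0xA4 = 0x29.
P3: D(K, 0x93) = 0x91; 0x91 ⊕ 0x8F = 0x1E.

P1 = 0x7F, P2 = 0x29, P3 = 0x1E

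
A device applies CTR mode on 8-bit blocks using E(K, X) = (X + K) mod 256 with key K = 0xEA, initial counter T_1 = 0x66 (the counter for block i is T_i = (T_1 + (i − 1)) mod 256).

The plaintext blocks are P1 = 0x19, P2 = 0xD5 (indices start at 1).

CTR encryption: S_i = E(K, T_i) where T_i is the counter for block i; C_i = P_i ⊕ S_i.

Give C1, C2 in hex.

C1: T = 0x66, S = E(K, T) = 0x50; 0x19 ⊕ 0x50 = 0x49.
C2: T = 0x67, S = E(K, T) = 0x51; 0xD5 ⊕ 0x51 = 0x84.

C1 = 0x49, C2 = 0x84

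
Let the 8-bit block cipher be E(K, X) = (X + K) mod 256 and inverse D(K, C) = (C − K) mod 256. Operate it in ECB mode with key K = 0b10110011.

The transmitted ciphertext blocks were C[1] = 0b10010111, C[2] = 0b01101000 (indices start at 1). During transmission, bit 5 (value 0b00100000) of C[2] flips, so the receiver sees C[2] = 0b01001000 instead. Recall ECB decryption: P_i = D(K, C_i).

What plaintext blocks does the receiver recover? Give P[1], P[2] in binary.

P[1] = 0b11100100, P[2] = 0b10010101

Only C[2] changed, to 0b01001000. In ECB, a change in C_i affects only P_i. Decrypting the received ciphertext:
P[1]: D(K, 0b10010111) = 0b11100100.
P[2]: D(K, 0b01001000) = 0b10010101.
Blocks that differ from the original plaintext: P[2].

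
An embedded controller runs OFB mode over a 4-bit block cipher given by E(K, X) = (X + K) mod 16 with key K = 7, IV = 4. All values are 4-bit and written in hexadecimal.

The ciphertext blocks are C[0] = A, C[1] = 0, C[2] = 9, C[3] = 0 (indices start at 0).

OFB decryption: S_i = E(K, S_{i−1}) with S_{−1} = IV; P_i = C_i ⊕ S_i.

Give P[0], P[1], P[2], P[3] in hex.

P[0]: S = E(K, 4) = B; A ⊕ B = 1.
P[1]: S = E(K, B) = 2; 0 ⊕ 2 = 2.
P[2]: S = E(K, 2) = 9; 9 ⊕ 9 = 0.
P[3]: S = E(K, 9) = 0; 0 ⊕ 0 = 0.

P[0] = 1, P[1] = 2, P[2] = 0, P[3] = 0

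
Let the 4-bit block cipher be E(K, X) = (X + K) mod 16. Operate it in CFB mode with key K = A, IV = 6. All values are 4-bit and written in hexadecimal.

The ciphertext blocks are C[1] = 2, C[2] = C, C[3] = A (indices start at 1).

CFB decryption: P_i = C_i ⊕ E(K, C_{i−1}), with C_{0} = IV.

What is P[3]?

P[3]: E(K, C) = 6; A ⊕ 6 = C.

P[3] = C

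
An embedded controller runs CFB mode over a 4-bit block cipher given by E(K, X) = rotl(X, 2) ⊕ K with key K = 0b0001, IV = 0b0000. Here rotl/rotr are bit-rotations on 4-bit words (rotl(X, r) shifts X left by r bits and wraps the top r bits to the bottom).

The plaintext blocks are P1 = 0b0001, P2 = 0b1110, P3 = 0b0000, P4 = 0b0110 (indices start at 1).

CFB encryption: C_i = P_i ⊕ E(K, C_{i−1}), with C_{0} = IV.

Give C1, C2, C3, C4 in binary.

C1: E(K, 0b0000) = 0b0001; 0b0001 ⊕ 0b0001 = 0b0000.
C2: E(K, 0b0000) = 0b0001; 0b1110 ⊕ 0b0001 = 0b1111.
C3: E(K, 0b1111) = 0b1110; 0b0000 ⊕ 0b1110 = 0b1110.
C4: E(K, 0b1110) = 0b1010; 0b0110 ⊕ 0b1010 = 0b1100.

C1 = 0b0000, C2 = 0b1111, C3 = 0b1110, C4 = 0b1100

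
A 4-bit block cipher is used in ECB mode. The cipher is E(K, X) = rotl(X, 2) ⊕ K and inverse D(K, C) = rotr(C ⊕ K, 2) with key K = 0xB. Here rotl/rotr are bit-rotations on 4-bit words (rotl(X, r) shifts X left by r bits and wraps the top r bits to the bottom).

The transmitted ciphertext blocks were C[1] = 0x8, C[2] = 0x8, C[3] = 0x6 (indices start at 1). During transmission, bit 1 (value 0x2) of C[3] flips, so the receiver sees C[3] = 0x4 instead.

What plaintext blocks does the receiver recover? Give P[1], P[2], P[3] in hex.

P[1] = 0xC, P[2] = 0xC, P[3] = 0xF

ECB decryption: P_i = D(K, C_i).
Only C[3] changed, to 0x4. In ECB, a change in C_i affects only P_i. Decrypting the received ciphertext:
P[1]: D(K, 0x8) = 0xC.
P[2]: D(K, 0x8) = 0xC.
P[3]: D(K, 0x4) = 0xF.
Blocks that differ from the original plaintext: P[3].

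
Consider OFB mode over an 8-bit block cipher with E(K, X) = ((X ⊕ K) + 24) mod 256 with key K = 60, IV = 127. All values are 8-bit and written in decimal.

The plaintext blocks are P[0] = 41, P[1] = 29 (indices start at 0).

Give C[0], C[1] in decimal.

OFB encryption: S_i = E(K, S_{i−1}) with S_{−1} = IV; C_i = P_i ⊕ S_i.
C[0]: S = E(K, 127) = 91; 41 ⊕ 91 = 114.
C[1]: S = E(K, 91) = 127; 29 ⊕ 127 = 98.

C[0] = 114, C[1] = 98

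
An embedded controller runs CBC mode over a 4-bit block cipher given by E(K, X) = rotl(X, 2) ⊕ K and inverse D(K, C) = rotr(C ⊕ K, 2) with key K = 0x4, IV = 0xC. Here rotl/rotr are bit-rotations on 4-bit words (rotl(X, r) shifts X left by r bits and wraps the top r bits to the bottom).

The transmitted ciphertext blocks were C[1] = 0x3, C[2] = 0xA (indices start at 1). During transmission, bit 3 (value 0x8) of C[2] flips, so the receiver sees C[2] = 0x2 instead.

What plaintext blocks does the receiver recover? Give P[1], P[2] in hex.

P[1] = 0x1, P[2] = 0xA

CBC decryption: P_i = D(K, C_i) ⊕ C_{i−1}, with C_{0} = IV.
Only C[2] changed, to 0x2. In CBC, a change in C_i garbles P_i and flips the same bit in P_{i+1}. Decrypting the received ciphertext:
P[1]: D(K, 0x3) = 0xD; 0xD ⊕ 0xC = 0x1.
P[2]: D(K, 0x2) = 0x9; 0x9 ⊕ 0x3 = 0xA.
Blocks that differ from the original plaintext: P[2].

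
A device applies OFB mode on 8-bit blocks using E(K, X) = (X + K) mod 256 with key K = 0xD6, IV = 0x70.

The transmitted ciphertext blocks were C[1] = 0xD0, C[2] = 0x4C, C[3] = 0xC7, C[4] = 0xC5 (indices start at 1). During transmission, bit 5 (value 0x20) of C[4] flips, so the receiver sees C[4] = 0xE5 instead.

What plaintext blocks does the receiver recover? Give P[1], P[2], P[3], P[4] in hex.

P[1] = 0x96, P[2] = 0x50, P[3] = 0x35, P[4] = 0x2D

OFB decryption: S_i = E(K, S_{i−1}) with S_{0} = IV; P_i = C_i ⊕ S_i.
Only C[4] changed, to 0xE5. In OFB, a change in C_i flips the same bit in P_i only; the keystream is unaffected. Decrypting the received ciphertext:
P[1]: S = E(K, 0x70) = 0x46; 0xD0 ⊕ 0x46 = 0x96.
P[2]: S = E(K, 0x46) = 0x1C; 0x4C ⊕ 0x1C = 0x50.
P[3]: S = E(K, 0x1C) = 0xF2; 0xC7 ⊕ 0xF2 = 0x35.
P[4]: S = E(K, 0xF2) = 0xC8; 0xE5 ⊕ 0xC8 = 0x2D.
Blocks that differ from the original plaintext: P[4].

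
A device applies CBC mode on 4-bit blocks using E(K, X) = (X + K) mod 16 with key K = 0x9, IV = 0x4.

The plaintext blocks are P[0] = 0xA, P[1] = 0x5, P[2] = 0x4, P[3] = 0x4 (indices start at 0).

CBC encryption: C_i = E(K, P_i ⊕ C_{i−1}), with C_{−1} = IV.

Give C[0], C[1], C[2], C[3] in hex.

C[0] = 0x7, C[1] = 0xB, C[2] = 0x8, C[3] = 0x5

C[0]: P[0] ⊕ 0x4 = 0xE; E(K, 0xE) = 0x7.
C[1]: P[1] ⊕ 0x7 = 0x2; E(K, 0x2) = 0xB.
C[2]: P[2] ⊕ 0xB = 0xF; E(K, 0xF) = 0x8.
C[3]: P[3] ⊕ 0x8 = 0xC; E(K, 0xC) = 0x5.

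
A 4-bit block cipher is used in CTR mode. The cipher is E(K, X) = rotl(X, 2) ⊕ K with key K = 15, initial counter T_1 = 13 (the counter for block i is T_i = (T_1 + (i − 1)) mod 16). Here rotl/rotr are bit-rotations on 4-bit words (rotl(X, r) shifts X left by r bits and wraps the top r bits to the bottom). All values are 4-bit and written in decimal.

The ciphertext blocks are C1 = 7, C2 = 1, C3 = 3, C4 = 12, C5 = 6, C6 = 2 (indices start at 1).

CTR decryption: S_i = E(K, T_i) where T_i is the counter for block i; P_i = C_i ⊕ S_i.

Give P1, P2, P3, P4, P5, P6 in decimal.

P1: T = 13, S = E(K, T) = 8; 7 ⊕ 8 = 15.
P2: T = 14, S = E(K, T) = 4; 1 ⊕ 4 = 5.
P3: T = 15, S = E(K, T) = 0; 3 ⊕ 0 = 3.
P4: T = 0, S = E(K, T) = 15; 12 ⊕ 15 = 3.
P5: T = 1, S = E(K, T) = 11; 6 ⊕ 11 = 13.
P6: T = 2, S = E(K, T) = 7; 2 ⊕ 7 = 5.

P1 = 15, P2 = 5, P3 = 3, P4 = 3, P5 = 13, P6 = 5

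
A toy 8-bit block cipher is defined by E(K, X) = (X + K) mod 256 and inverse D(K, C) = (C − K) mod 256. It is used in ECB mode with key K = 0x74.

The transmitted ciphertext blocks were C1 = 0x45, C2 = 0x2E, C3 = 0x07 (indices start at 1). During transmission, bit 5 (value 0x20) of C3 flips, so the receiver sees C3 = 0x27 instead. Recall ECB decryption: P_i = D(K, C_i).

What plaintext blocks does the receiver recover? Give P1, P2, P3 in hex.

P1 = 0xD1, P2 = 0xBA, P3 = 0xB3

Only C3 changed, to 0x27. In ECB, a change in C_i affects only P_i. Decrypting the received ciphertext:
P1: D(K, 0x45) = 0xD1.
P2: D(K, 0x2E) = 0xBA.
P3: D(K, 0x27) = 0xB3.
Blocks that differ from the original plaintext: P3.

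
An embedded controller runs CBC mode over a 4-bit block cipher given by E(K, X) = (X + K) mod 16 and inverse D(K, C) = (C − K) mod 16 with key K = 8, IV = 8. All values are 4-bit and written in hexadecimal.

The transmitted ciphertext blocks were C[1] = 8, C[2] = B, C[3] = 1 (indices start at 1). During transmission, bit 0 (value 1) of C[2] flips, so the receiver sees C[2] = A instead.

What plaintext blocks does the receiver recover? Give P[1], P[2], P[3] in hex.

P[1] = 8, P[2] = A, P[3] = 3

CBC decryption: P_i = D(K, C_i) ⊕ C_{i−1}, with C_{0} = IV.
Only C[2] changed, to A. In CBC, a change in C_i garbles P_i and flips the same bit in P_{i+1}. Decrypting the received ciphertext:
P[1]: D(K, 8) = 0; 0 ⊕ 8 = 8.
P[2]: D(K, A) = 2; 2 ⊕ 8 = A.
P[3]: D(K, 1) = 9; 9 ⊕ A = 3.
Blocks that differ from the original plaintext: P[2], P[3].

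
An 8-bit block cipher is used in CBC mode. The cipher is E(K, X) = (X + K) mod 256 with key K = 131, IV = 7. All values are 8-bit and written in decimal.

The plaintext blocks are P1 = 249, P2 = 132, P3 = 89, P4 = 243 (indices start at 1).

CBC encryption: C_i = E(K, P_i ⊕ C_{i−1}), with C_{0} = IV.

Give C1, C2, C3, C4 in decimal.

C1: P1 ⊕ 7 = 254; E(K, 254) = 129.
C2: P2 ⊕ 129 = 5; E(K, 5) = 136.
C3: P3 ⊕ 136 = 209; E(K, 209) = 84.
C4: P4 ⊕ 84 = 167; E(K, 167) = 42.

C1 = 129, C2 = 136, C3 = 84, C4 = 42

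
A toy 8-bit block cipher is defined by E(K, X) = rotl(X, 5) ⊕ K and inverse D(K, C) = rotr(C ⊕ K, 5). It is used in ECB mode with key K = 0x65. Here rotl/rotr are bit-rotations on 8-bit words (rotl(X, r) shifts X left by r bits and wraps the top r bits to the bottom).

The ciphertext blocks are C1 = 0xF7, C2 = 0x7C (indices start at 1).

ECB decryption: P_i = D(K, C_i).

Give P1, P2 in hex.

P1: D(K, 0xF7) = 0x94.
P2: D(K, 0x7C) = 0xC8.

P1 = 0x94, P2 = 0xC8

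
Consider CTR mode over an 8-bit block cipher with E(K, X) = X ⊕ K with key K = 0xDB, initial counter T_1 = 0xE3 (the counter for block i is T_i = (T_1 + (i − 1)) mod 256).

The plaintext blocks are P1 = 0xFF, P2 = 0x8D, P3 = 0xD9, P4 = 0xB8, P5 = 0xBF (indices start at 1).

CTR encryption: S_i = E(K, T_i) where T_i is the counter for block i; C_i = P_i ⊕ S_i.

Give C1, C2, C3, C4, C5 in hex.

C1 = 0xC7, C2 = 0xB2, C3 = 0xE7, C4 = 0x85, C5 = 0x83

C1: T = 0xE3, S = E(K, T) = 0x38; 0xFF ⊕ 0x38 = 0xC7.
C2: T = 0xE4, S = E(K, T) = 0x3F; 0x8D ⊕ 0x3F = 0xB2.
C3: T = 0xE5, S = E(K, T) = 0x3E; 0xD9 ⊕ 0x3E = 0xE7.
C4: T = 0xE6, S = E(K, T) = 0x3D; 0xB8 ⊕ 0x3D = 0x85.
C5: T = 0xE7, S = E(K, T) = 0x3C; 0xBF ⊕ 0x3C = 0x83.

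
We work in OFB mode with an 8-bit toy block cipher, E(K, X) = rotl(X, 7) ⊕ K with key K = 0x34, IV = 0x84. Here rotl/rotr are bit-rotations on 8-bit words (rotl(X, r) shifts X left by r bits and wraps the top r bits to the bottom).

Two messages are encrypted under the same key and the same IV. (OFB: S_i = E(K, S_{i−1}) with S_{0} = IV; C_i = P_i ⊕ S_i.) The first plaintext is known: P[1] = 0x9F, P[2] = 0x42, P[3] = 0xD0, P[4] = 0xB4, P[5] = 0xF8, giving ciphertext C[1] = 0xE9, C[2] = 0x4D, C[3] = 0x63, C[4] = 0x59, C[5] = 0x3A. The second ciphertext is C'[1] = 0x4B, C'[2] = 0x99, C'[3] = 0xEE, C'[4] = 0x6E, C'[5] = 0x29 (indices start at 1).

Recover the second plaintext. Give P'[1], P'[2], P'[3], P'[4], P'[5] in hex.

In OFB with a reused IV, both messages share the same keystream S_i, so C_i ⊕ C'_i = P_i ⊕ P'_i and thus P'_i = P_i ⊕ C_i ⊕ C'_i.
P'[1]: 0x9F ⊕ 0xE9 ⊕ 0x4B = 0x3D.
P'[2]: 0x42 ⊕ 0x4D ⊕ 0x99 = 0x96.
P'[3]: 0xD0 ⊕ 0x63 ⊕ 0xEE = 0x5D.
P'[4]: 0xB4 ⊕ 0x59 ⊕ 0x6E = 0x83.
P'[5]: 0xF8 ⊕ 0x3A ⊕ 0x29 = 0xEB.

P'[1] = 0x3D, P'[2] = 0x96, P'[3] = 0x5D, P'[4] = 0x83, P'[5] = 0xEB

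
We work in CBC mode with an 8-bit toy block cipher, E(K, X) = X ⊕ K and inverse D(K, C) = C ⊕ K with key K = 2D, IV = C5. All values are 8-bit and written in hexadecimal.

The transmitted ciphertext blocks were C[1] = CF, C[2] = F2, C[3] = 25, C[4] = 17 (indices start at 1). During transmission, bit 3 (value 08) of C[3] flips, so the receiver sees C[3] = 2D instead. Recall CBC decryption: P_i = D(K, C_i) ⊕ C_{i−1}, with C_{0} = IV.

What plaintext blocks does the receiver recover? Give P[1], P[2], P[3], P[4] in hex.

P[1] = 27, P[2] = 10, P[3] = F2, P[4] = 17

Only C[3] changed, to 2D. In CBC, a change in C_i garbles P_i and flips the same bit in P_{i+1}. Decrypting the received ciphertext:
P[1]: D(K, CF) = E2; E2 ⊕ C5 = 27.
P[2]: D(K, F2) = DF; DF ⊕ CF = 10.
P[3]: D(K, 2D) = 00; 00 ⊕ F2 = F2.
P[4]: D(K, 17) = 3A; 3A ⊕ 2D = 17.
Blocks that differ from the original plaintext: P[3], P[4].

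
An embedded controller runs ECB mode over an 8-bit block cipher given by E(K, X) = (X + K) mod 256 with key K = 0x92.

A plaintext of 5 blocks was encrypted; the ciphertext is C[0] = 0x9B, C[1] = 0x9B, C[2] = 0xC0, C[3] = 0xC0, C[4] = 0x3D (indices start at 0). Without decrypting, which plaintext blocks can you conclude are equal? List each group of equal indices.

ECB encrypts each block independently with the same key, so equal ciphertext blocks imply equal plaintext blocks.
C[0] = C[1] = 0x9B, so P[0] = P[1].
C[2] = C[3] = 0xC0, so P[2] = P[3].

P[0] = P[1]; P[2] = P[3]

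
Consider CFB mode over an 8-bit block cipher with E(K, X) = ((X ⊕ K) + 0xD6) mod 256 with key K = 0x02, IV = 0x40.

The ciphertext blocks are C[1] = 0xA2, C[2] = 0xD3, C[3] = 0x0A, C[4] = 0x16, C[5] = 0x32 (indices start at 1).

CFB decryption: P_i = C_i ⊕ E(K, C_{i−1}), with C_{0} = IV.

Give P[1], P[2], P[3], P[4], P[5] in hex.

P[1] = 0xBA, P[2] = 0xA5, P[3] = 0xAD, P[4] = 0xC8, P[5] = 0xD8

P[1]: E(K, 0x40) = 0x18; 0xA2 ⊕ 0x18 = 0xBA.
P[2]: E(K, 0xA2) = 0x76; 0xD3 ⊕ 0x76 = 0xA5.
P[3]: E(K, 0xD3) = 0xA7; 0x0A ⊕ 0xA7 = 0xAD.
P[4]: E(K, 0x0A) = 0xDE; 0x16 ⊕ 0xDE = 0xC8.
P[5]: E(K, 0x16) = 0xEA; 0x32 ⊕ 0xEA = 0xD8.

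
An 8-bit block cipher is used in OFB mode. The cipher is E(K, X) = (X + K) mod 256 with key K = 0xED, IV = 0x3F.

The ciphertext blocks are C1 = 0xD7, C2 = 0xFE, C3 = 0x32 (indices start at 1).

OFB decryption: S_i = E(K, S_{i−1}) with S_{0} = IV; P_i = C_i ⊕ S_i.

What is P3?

P1: S = E(K, 0x3F) = 0x2C; 0xD7 ⊕ 0x2C = 0xFB.
P2: S = E(K, 0x2C) = 0x19; 0xFE ⊕ 0x19 = 0xE7.
P3: S = E(K, 0x19) = 0x06; 0x32 ⊕ 0x06 = 0x34.

P3 = 0x34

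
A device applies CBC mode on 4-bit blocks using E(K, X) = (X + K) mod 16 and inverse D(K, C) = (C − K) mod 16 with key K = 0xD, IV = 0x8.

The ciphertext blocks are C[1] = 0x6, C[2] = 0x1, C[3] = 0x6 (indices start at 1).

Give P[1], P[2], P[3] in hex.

CBC decryption: P_i = D(K, C_i) ⊕ C_{i−1}, with C_{0} = IV.
P[1]: D(K, 0x6) = 0x9; 0x9 ⊕ 0x8 = 0x1.
P[2]: D(K, 0x1) = 0x4; 0x4 ⊕ 0x6 = 0x2.
P[3]: D(K, 0x6) = 0x9; 0x9 ⊕ 0x1 = 0x8.

P[1] = 0x1, P[2] = 0x2, P[3] = 0x8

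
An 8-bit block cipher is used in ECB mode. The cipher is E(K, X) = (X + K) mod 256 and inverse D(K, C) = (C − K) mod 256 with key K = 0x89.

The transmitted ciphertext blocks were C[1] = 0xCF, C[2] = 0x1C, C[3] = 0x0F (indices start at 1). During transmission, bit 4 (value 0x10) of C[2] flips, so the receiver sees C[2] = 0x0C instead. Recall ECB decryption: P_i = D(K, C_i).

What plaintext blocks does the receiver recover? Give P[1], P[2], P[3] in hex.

P[1] = 0x46, P[2] = 0x83, P[3] = 0x86

Only C[2] changed, to 0x0C. In ECB, a change in C_i affects only P_i. Decrypting the received ciphertext:
P[1]: D(K, 0xCF) = 0x46.
P[2]: D(K, 0x0C) = 0x83.
P[3]: D(K, 0x0F) = 0x86.
Blocks that differ from the original plaintext: P[2].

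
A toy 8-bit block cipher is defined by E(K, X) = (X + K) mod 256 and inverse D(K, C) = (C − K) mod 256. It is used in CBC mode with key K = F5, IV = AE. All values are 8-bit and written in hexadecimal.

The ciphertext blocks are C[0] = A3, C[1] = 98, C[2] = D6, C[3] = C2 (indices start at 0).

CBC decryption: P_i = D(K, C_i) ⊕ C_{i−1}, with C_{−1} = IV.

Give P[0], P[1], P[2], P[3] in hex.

P[0]: D(K, A3) = AE; AE ⊕ AE = 00.
P[1]: D(K, 98) = A3; A3 ⊕ A3 = 00.
P[2]: D(K, D6) = E1; E1 ⊕ 98 = 79.
P[3]: D(K, C2) = CD; CD ⊕ D6 = 1B.

P[0] = 00, P[1] = 00, P[2] = 79, P[3] = 1B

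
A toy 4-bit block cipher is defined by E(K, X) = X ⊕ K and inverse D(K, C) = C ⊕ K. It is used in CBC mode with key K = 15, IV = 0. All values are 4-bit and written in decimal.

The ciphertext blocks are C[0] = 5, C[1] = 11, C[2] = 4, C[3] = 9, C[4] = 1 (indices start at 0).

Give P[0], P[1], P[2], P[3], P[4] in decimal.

P[0] = 10, P[1] = 1, P[2] = 0, P[3] = 2, P[4] = 7

CBC decryption: P_i = D(K, C_i) ⊕ C_{i−1}, with C_{−1} = IV.
P[0]: D(K, 5) = 10; 10 ⊕ 0 = 10.
P[1]: D(K, 11) = 4; 4 ⊕ 5 = 1.
P[2]: D(K, 4) = 11; 11 ⊕ 11 = 0.
P[3]: D(K, 9) = 6; 6 ⊕ 4 = 2.
P[4]: D(K, 1) = 14; 14 ⊕ 9 = 7.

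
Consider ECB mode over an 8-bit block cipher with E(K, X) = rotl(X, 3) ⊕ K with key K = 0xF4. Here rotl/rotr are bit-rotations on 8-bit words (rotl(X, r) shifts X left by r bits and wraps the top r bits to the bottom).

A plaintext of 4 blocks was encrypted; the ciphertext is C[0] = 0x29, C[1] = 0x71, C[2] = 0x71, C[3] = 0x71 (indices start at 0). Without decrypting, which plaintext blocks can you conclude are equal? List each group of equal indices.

P[1] = P[2] = P[3]

ECB encrypts each block independently with the same key, so equal ciphertext blocks imply equal plaintext blocks.
C[1] = C[2] = C[3] = 0x71, so P[1] = P[2] = P[3].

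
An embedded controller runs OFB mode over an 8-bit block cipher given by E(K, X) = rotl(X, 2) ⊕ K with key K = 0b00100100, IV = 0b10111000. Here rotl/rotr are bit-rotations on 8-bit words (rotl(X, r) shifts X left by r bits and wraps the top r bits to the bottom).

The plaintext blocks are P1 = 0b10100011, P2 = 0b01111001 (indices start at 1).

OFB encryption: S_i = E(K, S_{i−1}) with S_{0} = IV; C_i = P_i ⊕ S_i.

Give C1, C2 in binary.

C1 = 0b01100101, C2 = 0b01000110

C1: S = E(K, 0b10111000) = 0b11000110; 0b10100011 ⊕ 0b11000110 = 0b01100101.
C2: S = E(K, 0b11000110) = 0b00111111; 0b01111001 ⊕ 0b00111111 = 0b01000110.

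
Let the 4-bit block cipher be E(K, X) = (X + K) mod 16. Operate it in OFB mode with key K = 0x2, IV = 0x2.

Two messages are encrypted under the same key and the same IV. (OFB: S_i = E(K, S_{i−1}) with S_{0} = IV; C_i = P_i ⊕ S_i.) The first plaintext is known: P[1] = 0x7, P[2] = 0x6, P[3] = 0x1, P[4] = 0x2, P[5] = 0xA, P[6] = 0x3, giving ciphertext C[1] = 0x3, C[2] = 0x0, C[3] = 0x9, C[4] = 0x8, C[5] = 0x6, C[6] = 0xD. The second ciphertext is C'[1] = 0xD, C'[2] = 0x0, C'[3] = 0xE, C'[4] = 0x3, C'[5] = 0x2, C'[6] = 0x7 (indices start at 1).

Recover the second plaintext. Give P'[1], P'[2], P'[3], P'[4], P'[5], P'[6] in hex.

P'[1] = 0x9, P'[2] = 0x6, P'[3] = 0x6, P'[4] = 0x9, P'[5] = 0xE, P'[6] = 0x9

In OFB with a reused IV, both messages share the same keystream S_i, so C_i ⊕ C'_i = P_i ⊕ P'_i and thus P'_i = P_i ⊕ C_i ⊕ C'_i.
P'[1]: 0x7 ⊕ 0x3 ⊕ 0xD = 0x9.
P'[2]: 0x6 ⊕ 0x0 ⊕ 0x0 = 0x6.
P'[3]: 0x1 ⊕ 0x9 ⊕ 0xE = 0x6.
P'[4]: 0x2 ⊕ 0x8 ⊕ 0x3 = 0x9.
P'[5]: 0xA ⊕ 0x6 ⊕ 0x2 = 0xE.
P'[6]: 0x3 ⊕ 0xD ⊕ 0x7 = 0x9.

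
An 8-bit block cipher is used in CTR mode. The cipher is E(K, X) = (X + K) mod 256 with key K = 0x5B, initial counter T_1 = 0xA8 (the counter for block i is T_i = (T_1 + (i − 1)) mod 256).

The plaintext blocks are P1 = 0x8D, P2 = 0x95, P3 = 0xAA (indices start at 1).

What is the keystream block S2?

CTR encryption: S_i = E(K, T_i) where T_i is the counter for block i; C_i = P_i ⊕ S_i.
C1: T = 0xA8, S = E(K, T) = 0x03; 0x8D ⊕ 0x03 = 0x8E.
C2: T = 0xA9, S = E(K, T) = 0x04; 0x95 ⊕ 0x04 = 0x91.
So S2 = 0x04.

0x04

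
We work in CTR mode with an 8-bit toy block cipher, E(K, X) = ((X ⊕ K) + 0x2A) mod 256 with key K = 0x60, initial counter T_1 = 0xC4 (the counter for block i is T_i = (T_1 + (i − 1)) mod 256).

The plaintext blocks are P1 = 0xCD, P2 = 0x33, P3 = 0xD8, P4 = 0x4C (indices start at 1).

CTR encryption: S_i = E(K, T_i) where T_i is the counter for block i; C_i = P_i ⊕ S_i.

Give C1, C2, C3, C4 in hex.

C1: T = 0xC4, S = E(K, T) = 0xCE; 0xCD ⊕ 0xCE = 0x03.
C2: T = 0xC5, S = E(K, T) = 0xCF; 0x33 ⊕ 0xCF = 0xFC.
C3: T = 0xC6, S = E(K, T) = 0xD0; 0xD8 ⊕ 0xD0 = 0x08.
C4: T = 0xC7, S = E(K, T) = 0xD1; 0x4C ⊕ 0xD1 = 0x9D.

C1 = 0x03, C2 = 0xFC, C3 = 0x08, C4 = 0x9D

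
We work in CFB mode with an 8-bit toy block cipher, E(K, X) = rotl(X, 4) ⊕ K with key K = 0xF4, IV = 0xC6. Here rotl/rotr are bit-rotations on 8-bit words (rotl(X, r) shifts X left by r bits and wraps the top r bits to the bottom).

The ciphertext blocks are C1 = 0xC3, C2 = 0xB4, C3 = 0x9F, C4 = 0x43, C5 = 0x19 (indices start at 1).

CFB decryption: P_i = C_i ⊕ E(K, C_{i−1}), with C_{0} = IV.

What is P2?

P2 = 0x7C

P2: E(K, 0xC3) = 0xC8; 0xB4 ⊕ 0xC8 = 0x7C.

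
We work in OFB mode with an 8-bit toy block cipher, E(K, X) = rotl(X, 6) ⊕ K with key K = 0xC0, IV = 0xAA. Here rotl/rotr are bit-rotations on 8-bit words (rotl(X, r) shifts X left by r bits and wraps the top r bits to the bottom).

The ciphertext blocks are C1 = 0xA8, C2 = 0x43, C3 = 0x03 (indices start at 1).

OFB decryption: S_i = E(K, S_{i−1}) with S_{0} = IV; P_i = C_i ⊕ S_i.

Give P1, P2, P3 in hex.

P1: S = E(K, 0xAA) = 0x6A; 0xA8 ⊕ 0x6A = 0xC2.
P2: S = E(K, 0x6A) = 0x5A; 0x43 ⊕ 0x5A = 0x19.
P3: S = E(K, 0x5A) = 0x56; 0x03 ⊕ 0x56 = 0x55.

P1 = 0xC2, P2 = 0x19, P3 = 0x55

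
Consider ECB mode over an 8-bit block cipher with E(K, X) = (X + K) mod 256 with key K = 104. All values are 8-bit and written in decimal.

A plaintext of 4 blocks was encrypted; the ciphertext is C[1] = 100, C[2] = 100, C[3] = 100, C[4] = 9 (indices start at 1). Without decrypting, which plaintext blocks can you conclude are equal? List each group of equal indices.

P[1] = P[2] = P[3]

ECB encrypts each block independently with the same key, so equal ciphertext blocks imply equal plaintext blocks.
C[1] = C[2] = C[3] = 100, so P[1] = P[2] = P[3].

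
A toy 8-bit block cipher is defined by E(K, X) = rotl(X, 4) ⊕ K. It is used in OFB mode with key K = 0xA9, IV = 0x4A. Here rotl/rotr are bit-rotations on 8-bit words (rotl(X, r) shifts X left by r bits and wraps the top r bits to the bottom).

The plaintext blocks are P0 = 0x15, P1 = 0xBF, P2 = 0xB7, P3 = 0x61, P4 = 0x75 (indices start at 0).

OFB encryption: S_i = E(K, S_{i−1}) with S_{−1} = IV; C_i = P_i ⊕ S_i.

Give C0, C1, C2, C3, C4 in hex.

C0: S = E(K, 0x4A) = 0x0D; 0x15 ⊕ 0x0D = 0x18.
C1: S = E(K, 0x0D) = 0x79; 0xBF ⊕ 0x79 = 0xC6.
C2: S = E(K, 0x79) = 0x3E; 0xB7 ⊕ 0x3E = 0x89.
C3: S = E(K, 0x3E) = 0x4A; 0x61 ⊕ 0x4A = 0x2B.
C4: S = E(K, 0x4A) = 0x0D; 0x75 ⊕ 0x0D = 0x78.

C0 = 0x18, C1 = 0xC6, C2 = 0x89, C3 = 0x2B, C4 = 0x78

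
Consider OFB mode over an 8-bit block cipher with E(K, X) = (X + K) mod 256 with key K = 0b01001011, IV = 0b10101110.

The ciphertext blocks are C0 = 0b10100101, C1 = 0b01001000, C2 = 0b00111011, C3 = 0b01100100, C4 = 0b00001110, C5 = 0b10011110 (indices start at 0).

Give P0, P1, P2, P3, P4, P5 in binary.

P0 = 0b01011100, P1 = 0b00001100, P2 = 0b10110100, P3 = 0b10111110, P4 = 0b00101011, P5 = 0b11101110

OFB decryption: S_i = E(K, S_{i−1}) with S_{−1} = IV; P_i = C_i ⊕ S_i.
P0: S = E(K, 0b10101110) = 0b11111001; 0b10100101 ⊕ 0b11111001 = 0b01011100.
P1: S = E(K, 0b11111001) = 0b01000100; 0b01001000 ⊕ 0b01000100 = 0b00001100.
P2: S = E(K, 0b01000100) = 0b10001111; 0b00111011 ⊕ 0b10001111 = 0b10110100.
P3: S = E(K, 0b10001111) = 0b11011010; 0b01100100 ⊕ 0b11011010 = 0b10111110.
P4: S = E(K, 0b11011010) = 0b00100101; 0b00001110 ⊕ 0b00100101 = 0b00101011.
P5: S = E(K, 0b00100101) = 0b01110000; 0b10011110 ⊕ 0b01110000 = 0b11101110.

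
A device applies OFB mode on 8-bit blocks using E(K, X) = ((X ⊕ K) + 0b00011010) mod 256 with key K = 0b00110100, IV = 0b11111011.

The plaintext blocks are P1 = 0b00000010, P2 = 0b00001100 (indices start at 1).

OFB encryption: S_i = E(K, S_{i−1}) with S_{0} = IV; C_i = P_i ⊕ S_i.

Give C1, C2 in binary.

C1 = 0b11101011, C2 = 0b11111011

C1: S = E(K, 0b11111011) = 0b11101001; 0b00000010 ⊕ 0b11101001 = 0b11101011.
C2: S = E(K, 0b11101001) = 0b11110111; 0b00001100 ⊕ 0b11110111 = 0b11111011.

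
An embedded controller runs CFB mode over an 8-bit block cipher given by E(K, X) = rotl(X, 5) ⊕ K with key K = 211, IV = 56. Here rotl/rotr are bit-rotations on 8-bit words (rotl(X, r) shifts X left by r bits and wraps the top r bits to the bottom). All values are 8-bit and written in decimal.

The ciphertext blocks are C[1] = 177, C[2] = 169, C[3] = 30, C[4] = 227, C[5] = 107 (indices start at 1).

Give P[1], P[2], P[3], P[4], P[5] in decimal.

CFB decryption: P_i = C_i ⊕ E(K, C_{i−1}), with C_{0} = IV.
P[1]: E(K, 56) = 212; 177 ⊕ 212 = 101.
P[2]: E(K, 177) = 229; 169 ⊕ 229 = 76.
P[3]: E(K, 169) = 230; 30 ⊕ 230 = 248.
P[4]: E(K, 30) = 16; 227 ⊕ 16 = 243.
P[5]: E(K, 227) = 175; 107 ⊕ 175 = 196.

P[1] = 101, P[2] = 76, P[3] = 248, P[4] = 243, P[5] = 196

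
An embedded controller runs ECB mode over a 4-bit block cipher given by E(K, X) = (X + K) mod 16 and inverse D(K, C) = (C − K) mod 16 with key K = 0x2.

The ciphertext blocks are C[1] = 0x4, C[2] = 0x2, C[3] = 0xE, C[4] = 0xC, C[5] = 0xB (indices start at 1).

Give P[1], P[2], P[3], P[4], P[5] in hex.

ECB decryption: P_i = D(K, C_i).
P[1]: D(K, 0x4) = 0x2.
P[2]: D(K, 0x2) = 0x0.
P[3]: D(K, 0xE) = 0xC.
P[4]: D(K, 0xC) = 0xA.
P[5]: D(K, 0xB) = 0x9.

P[1] = 0x2, P[2] = 0x0, P[3] = 0xC, P[4] = 0xA, P[5] = 0x9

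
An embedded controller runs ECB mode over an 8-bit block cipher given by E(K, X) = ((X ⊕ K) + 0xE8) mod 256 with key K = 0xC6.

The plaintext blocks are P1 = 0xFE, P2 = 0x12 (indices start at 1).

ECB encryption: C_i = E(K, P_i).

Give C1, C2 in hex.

C1 = 0x20, C2 = 0xBC

C1: E(K, 0xFE) = 0x20.
C2: E(K, 0x12) = 0xBC.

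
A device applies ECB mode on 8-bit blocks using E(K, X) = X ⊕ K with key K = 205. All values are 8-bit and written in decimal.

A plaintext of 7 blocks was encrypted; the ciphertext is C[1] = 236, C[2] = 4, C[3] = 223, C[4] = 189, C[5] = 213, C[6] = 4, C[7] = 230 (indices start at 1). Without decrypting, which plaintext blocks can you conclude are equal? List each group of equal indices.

ECB encrypts each block independently with the same key, so equal ciphertext blocks imply equal plaintext blocks.
C[2] = C[6] = 4, so P[2] = P[6].

P[2] = P[6]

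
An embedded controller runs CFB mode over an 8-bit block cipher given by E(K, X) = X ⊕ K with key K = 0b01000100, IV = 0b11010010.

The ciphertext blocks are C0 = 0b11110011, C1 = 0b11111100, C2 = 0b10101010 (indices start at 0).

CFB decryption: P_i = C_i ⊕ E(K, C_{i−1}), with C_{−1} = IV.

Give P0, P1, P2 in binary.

P0: E(K, 0b11010010) = 0b10010110; 0b11110011 ⊕ 0b10010110 = 0b01100101.
P1: E(K, 0b11110011) = 0b10110111; 0b11111100 ⊕ 0b10110111 = 0b01001011.
P2: E(K, 0b11111100) = 0b10111000; 0b10101010 ⊕ 0b10111000 = 0b00010010.

P0 = 0b01100101, P1 = 0b01001011, P2 = 0b00010010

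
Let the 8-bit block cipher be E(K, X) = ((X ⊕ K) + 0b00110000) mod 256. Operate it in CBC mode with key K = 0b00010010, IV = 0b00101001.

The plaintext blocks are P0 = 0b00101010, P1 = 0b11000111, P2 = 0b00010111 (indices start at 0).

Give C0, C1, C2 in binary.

C0 = 0b01000001, C1 = 0b11000100, C2 = 0b11110001

CBC encryption: C_i = E(K, P_i ⊕ C_{i−1}), with C_{−1} = IV.
C0: P0 ⊕ 0b00101001 = 0b00000011; E(K, 0b00000011) = 0b01000001.
C1: P1 ⊕ 0b01000001 = 0b10000110; E(K, 0b10000110) = 0b11000100.
C2: P2 ⊕ 0b11000100 = 0b11010011; E(K, 0b11010011) = 0b11110001.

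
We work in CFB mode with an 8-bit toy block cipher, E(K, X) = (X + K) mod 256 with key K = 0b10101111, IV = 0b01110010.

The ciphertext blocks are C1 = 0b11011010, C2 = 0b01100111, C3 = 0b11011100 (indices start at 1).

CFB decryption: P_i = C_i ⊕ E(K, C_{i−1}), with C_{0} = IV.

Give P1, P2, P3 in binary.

P1 = 0b11111011, P2 = 0b11101110, P3 = 0b11001010

P1: E(K, 0b01110010) = 0b00100001; 0b11011010 ⊕ 0b00100001 = 0b11111011.
P2: E(K, 0b11011010) = 0b10001001; 0b01100111 ⊕ 0b10001001 = 0b11101110.
P3: E(K, 0b01100111) = 0b00010110; 0b11011100 ⊕ 0b00010110 = 0b11001010.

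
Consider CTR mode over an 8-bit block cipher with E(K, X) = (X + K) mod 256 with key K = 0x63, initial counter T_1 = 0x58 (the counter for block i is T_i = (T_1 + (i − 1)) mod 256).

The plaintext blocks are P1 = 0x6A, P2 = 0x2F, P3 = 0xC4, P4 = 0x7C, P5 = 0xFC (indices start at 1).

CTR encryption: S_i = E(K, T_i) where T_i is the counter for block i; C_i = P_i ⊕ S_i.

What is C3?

C1: T = 0x58, S = E(K, T) = 0xBB; 0x6A ⊕ 0xBB = 0xD1.
C2: T = 0x59, S = E(K, T) = 0xBC; 0x2F ⊕ 0xBC = 0x93.
C3: T = 0x5A, S = E(K, T) = 0xBD; 0xC4 ⊕ 0xBD = 0x79.

C3 = 0x79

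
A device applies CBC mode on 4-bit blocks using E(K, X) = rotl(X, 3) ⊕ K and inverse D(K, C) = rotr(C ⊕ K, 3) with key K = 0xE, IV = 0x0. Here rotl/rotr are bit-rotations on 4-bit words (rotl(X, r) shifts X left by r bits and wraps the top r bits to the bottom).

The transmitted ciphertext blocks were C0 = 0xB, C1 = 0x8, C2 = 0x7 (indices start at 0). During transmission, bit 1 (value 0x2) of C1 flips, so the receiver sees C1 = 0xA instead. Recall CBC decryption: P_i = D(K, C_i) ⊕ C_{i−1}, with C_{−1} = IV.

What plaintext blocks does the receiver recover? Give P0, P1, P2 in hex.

P0 = 0xA, P1 = 0x3, P2 = 0x9

Only C1 changed, to 0xA. In CBC, a change in C_i garbles P_i and flips the same bit in P_{i+1}. Decrypting the received ciphertext:
P0: D(K, 0xB) = 0xA; 0xA ⊕ 0x0 = 0xA.
P1: D(K, 0xA) = 0x8; 0x8 ⊕ 0xB = 0x3.
P2: D(K, 0x7) = 0x3; 0x3 ⊕ 0xA = 0x9.
Blocks that differ from the original plaintext: P1, P2.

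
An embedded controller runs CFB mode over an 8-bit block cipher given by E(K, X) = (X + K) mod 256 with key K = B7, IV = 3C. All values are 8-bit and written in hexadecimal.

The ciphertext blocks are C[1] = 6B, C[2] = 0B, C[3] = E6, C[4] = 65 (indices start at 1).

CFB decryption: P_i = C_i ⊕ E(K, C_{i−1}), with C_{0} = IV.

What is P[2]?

P[2] = 29

P[2]: E(K, 6B) = 22; 0B ⊕ 22 = 29.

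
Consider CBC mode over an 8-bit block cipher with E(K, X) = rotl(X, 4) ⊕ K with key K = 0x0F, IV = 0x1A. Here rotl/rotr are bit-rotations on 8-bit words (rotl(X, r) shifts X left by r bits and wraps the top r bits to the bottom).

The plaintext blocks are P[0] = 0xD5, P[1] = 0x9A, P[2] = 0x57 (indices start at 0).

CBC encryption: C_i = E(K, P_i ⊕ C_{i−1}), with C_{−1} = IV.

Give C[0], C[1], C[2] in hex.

C[0] = 0xF3, C[1] = 0x99, C[2] = 0xE3

C[0]: P[0] ⊕ 0x1A = 0xCF; E(K, 0xCF) = 0xF3.
C[1]: P[1] ⊕ 0xF3 = 0x69; E(K, 0x69) = 0x99.
C[2]: P[2] ⊕ 0x99 = 0xCE; E(K, 0xCE) = 0xE3.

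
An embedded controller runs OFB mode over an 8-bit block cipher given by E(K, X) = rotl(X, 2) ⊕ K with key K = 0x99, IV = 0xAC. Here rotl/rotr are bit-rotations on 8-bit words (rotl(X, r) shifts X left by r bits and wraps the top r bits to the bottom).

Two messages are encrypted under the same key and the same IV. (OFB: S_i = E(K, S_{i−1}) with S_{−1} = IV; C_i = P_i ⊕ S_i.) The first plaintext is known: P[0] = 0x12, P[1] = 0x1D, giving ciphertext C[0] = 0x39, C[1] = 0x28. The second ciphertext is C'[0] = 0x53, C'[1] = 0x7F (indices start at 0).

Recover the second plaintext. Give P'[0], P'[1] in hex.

In OFB with a reused IV, both messages share the same keystream S_i, so C_i ⊕ C'_i = P_i ⊕ P'_i and thus P'_i = P_i ⊕ C_i ⊕ C'_i.
P'[0]: 0x12 ⊕ 0x39 ⊕ 0x53 = 0x78.
P'[1]: 0x1D ⊕ 0x28 ⊕ 0x7F = 0x4A.

P'[0] = 0x78, P'[1] = 0x4A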